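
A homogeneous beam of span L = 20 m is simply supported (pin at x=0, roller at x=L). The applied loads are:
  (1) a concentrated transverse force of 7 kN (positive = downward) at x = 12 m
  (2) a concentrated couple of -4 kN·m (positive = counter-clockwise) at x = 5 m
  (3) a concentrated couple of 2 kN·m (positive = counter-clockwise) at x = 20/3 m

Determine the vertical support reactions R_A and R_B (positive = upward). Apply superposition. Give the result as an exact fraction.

Load 1 — point force P=7 kN at a=12 m (b=L-a=8):
  R_A = Pb/L = 7·8/20 = 14/5 kN
  R_B = Pa/L = 7·12/20 = 21/5 kN
Load 2 — applied couple M₀=-4 kN·m at a=5 m (b=L-a=15):
  R_A = M₀/L = (-4)/20 = -1/5 kN
  R_B = -M₀/L = -(-4)/20 = 1/5 kN
Load 3 — applied couple M₀=2 kN·m at a=20/3 m (b=L-a=40/3):
  R_A = M₀/L = 2/20 = 1/10 kN
  R_B = -M₀/L = -2/20 = -1/10 kN
Superposition: R_A = 27/10 kN, R_B = 43/10 kN

R_A = 27/10 kN, R_B = 43/10 kN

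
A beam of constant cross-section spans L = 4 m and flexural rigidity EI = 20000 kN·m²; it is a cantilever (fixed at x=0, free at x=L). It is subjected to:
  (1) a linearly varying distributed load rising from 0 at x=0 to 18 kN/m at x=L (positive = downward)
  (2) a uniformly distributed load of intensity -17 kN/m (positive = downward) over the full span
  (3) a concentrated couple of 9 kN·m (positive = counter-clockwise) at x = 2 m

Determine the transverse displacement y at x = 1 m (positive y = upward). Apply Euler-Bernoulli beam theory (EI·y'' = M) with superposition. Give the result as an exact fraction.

Load 1 — triangular load w₀=18 kN/m (0→w₀ over full span):
  y_1 = (w₀Lx³/12-w₀L²x²/6-w₀x⁵/(120L))/EI = (18·4·1³/12-18·4²·1²/6-18·1⁵/(120·4))/20000 = -3363/1600000 m
Load 2 — uniform load w=-17 kN/m over full span:
  y_2 = -wx²(x²-4Lx+6L²)/(24EI) = -(-17)·1²·(1²-4·4·1+6·4²)/(24·20000) = 459/160000 m
Load 3 — applied couple M₀=9 kN·m at a=2 m (b=L-a=2):
  y_3 = M₀x²/(2EI)  [x≤a] = 9·1²/(2·20000) = 9/40000 m
Superposition: y = Σ y_i = 1587/1600000 m ≈ 0.000992 m

y(1) = 1587/1600000 m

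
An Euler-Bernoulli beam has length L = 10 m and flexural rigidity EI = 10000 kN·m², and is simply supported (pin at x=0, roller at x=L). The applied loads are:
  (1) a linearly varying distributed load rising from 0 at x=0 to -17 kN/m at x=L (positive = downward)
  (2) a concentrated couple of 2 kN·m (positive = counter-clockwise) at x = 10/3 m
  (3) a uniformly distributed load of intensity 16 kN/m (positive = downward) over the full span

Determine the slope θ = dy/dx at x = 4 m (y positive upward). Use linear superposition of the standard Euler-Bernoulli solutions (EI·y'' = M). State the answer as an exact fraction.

θ(4) = -1109/150000 rad

Load 1 — triangular load w₀=-17 kN/m (0→w₀ over full span):
  θ_1 = -w₀(7L⁴-30L²x²+15x⁴)/(360LEI) = -(-17)·(7·10⁴-30·10²·4²+15·4⁴)/(360·10·10000) = 5491/450000 rad
Load 2 — applied couple M₀=2 kN·m at a=10/3 m (b=L-a=20/3):
  θ_2 = (M₀x²/(2L)-M₀(x-a)+C₁)/EI  [x>a] with C₁=M₀(3b²-L²)/(6L)=10/9 = (2·4²/(2·10)-2·(4-(10/3))+(10/9))/10000 = 31/225000 rad
Load 3 — uniform load w=16 kN/m over full span:
  θ_3 = -w(L³-6Lx²+4x³)/(24EI) = -16·(10³-6·10·4²+4·4³)/(24·10000) = -37/1875 rad
Superposition: θ = Σ θ_i = -1109/150000 rad ≈ -0.007393 rad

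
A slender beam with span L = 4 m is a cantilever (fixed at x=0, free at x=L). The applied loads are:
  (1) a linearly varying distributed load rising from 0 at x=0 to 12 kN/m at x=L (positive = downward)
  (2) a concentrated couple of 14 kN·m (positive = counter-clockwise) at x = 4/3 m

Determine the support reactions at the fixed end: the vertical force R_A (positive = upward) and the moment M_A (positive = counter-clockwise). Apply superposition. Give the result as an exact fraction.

R_A = 24 kN, M_A = 50 kN·m

Load 1 — triangular load w₀=12 kN/m (0→w₀ over full span):
  R_A = w₀L/2 = 12·4/2 = 24 kN
  M_A = w₀L²/3 = 12·4²/3 = 64 kN·m
Load 2 — applied couple M₀=14 kN·m at a=4/3 m (b=L-a=8/3):
  R_A = 0 kN
  M_A = -M₀ = -14 kN·m
Superposition: R_A = 24 kN, M_A = 50 kN·m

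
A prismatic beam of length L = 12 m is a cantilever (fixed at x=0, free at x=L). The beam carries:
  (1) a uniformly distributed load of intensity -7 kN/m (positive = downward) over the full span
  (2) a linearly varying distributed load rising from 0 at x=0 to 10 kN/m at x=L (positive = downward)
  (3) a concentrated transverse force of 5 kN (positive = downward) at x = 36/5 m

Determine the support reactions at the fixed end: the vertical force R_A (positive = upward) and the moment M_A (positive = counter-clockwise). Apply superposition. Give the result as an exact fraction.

R_A = -19 kN, M_A = 12 kN·m

Load 1 — uniform load w=-7 kN/m over full span:
  R_A = wL = (-7)·12 = -84 kN
  M_A = wL²/2 = (-7)·12²/2 = -504 kN·m
Load 2 — triangular load w₀=10 kN/m (0→w₀ over full span):
  R_A = w₀L/2 = 10·12/2 = 60 kN
  M_A = w₀L²/3 = 10·12²/3 = 480 kN·m
Load 3 — point force P=5 kN at a=36/5 m (b=L-a=24/5):
  R_A = P = 5 kN
  M_A = Pa = 5·(36/5) = 36 kN·m
Superposition: R_A = -19 kN, M_A = 12 kN·m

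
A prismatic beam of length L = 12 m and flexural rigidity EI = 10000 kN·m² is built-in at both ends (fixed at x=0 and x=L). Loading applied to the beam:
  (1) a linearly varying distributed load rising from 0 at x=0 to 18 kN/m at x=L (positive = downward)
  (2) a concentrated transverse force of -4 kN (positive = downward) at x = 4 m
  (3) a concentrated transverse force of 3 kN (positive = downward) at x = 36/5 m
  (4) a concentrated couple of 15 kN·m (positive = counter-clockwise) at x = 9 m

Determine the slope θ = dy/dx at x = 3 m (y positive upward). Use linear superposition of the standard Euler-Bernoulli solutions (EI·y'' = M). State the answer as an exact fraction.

Load 1 — triangular load w₀=18 kN/m (0→w₀ over full span):
  θ_1 = -w₀(2x(L-x)(L-2x)(x+2L)+x²(L-x)²)/(120LEI) = -18·(2·3·(12-3)·(12-2·3)·(3+2·12)+3²·(12-3)²)/(120·12·10000) = -9477/800000 rad
Load 2 — point force P=-4 kN at a=4 m (b=L-a=8):
  θ_2 = -Pb²x(2aL-(3a+b)x)/(2L³EI)  [x≤a] = -(-4)·8²·3·(2·4·12-(3·4+8)·3)/(2·12³·10000) = 1/1250 rad
Load 3 — point force P=3 kN at a=36/5 m (b=L-a=24/5):
  θ_3 = -Pb²x(2aL-(3a+b)x)/(2L³EI)  [x≤a] = -3·(24/5)²·3·(2·(36/5)·12-(3·(36/5)+(24/5))·3)/(2·12³·10000) = -351/625000 rad
Load 4 — applied couple M₀=15 kN·m at a=9 m (b=L-a=3):
  θ_4 = (R_Ax²/2 - M_Ax)/EI  [x≤a] with R_A=45/32, M_A=75/16 = ((45/32)·3²/2 - (75/16)·3)/10000 = -99/128000 rad
Superposition: θ = Σ θ_i = -990503/80000000 rad ≈ -0.012381 rad

θ(3) = -990503/80000000 rad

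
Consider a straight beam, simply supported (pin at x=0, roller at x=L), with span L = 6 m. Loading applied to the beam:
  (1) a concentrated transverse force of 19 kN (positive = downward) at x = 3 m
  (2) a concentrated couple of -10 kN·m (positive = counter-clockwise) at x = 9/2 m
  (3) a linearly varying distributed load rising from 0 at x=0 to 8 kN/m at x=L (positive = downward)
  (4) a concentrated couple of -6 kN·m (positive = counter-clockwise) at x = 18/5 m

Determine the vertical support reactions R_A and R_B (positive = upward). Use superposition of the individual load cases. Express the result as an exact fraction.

R_A = 89/6 kN, R_B = 169/6 kN

Load 1 — point force P=19 kN at a=3 m (b=L-a=3):
  R_A = Pb/L = 19·3/6 = 19/2 kN
  R_B = Pa/L = 19·3/6 = 19/2 kN
Load 2 — applied couple M₀=-10 kN·m at a=9/2 m (b=L-a=3/2):
  R_A = M₀/L = (-10)/6 = -5/3 kN
  R_B = -M₀/L = -(-10)/6 = 5/3 kN
Load 3 — triangular load w₀=8 kN/m (0→w₀ over full span):
  R_A = w₀L/6 = 8·6/6 = 8 kN
  R_B = w₀L/3 = 8·6/3 = 16 kN
Load 4 — applied couple M₀=-6 kN·m at a=18/5 m (b=L-a=12/5):
  R_A = M₀/L = (-6)/6 = -1 kN
  R_B = -M₀/L = -(-6)/6 = 1 kN
Superposition: R_A = 89/6 kN, R_B = 169/6 kN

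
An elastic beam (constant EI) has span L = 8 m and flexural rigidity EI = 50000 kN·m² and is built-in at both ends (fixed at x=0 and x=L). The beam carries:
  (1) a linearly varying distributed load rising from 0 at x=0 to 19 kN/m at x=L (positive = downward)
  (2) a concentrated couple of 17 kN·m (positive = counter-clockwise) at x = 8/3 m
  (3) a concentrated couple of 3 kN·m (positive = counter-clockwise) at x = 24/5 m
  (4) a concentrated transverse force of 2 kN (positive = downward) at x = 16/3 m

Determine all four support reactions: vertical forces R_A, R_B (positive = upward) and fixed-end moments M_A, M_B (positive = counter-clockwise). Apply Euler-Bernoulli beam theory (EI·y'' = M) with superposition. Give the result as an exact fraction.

R_A = 18017/675 kN, M_A = 28808/675 kN·m, R_B = 34633/675 kN, M_B = -38572/675 kN·m

Load 1 — triangular load w₀=19 kN/m (0→w₀ over full span):
  R_A = 3w₀L/20 = 3·19·8/20 = 114/5 kN
  M_A = w₀L²/30 = 19·8²/30 = 608/15 kN·m
  R_B = 7w₀L/20 = 7·19·8/20 = 266/5 kN
  M_B = -w₀L²/20 = -19·8²/20 = -304/5 kN·m
Load 2 — applied couple M₀=17 kN·m at a=8/3 m (b=L-a=16/3):
  R_A = 6M₀ab/L³ = 6·17·(8/3)·(16/3)/8³ = 17/6 kN
  M_A = M₀b(2a-b)/L² = 17·(16/3)·(2·(8/3)-(16/3))/8² = 0 kN·m
  R_B = -6M₀ab/L³ = -6·17·(8/3)·(16/3)/8³ = -17/6 kN
  M_B = M₀a(2b-a)/L² = 17·(8/3)·(2·(16/3)-(8/3))/8² = 17/3 kN·m
Load 3 — applied couple M₀=3 kN·m at a=24/5 m (b=L-a=16/5):
  R_A = 6M₀ab/L³ = 6·3·(24/5)·(16/5)/8³ = 27/50 kN
  M_A = M₀b(2a-b)/L² = 3·(16/5)·(2·(24/5)-(16/5))/8² = 24/25 kN·m
  R_B = -6M₀ab/L³ = -6·3·(24/5)·(16/5)/8³ = -27/50 kN
  M_B = M₀a(2b-a)/L² = 3·(24/5)·(2·(16/5)-(24/5))/8² = 9/25 kN·m
Load 4 — point force P=2 kN at a=16/3 m (b=L-a=8/3):
  R_A = Pb²(3a+b)/L³ = 2·(8/3)²·(3·(16/3)+(8/3))/8³ = 14/27 kN
  M_A = Pab²/L² = 2·(16/3)·(8/3)²/8² = 32/27 kN·m
  R_B = Pa²(a+3b)/L³ = 2·(16/3)²·((16/3)+3·(8/3))/8³ = 40/27 kN
  M_B = -Pa²b/L² = -2·(16/3)²·(8/3)/8² = -64/27 kN·m
Superposition: R_A = 18017/675 kN, M_A = 28808/675 kN·m, R_B = 34633/675 kN, M_B = -38572/675 kN·m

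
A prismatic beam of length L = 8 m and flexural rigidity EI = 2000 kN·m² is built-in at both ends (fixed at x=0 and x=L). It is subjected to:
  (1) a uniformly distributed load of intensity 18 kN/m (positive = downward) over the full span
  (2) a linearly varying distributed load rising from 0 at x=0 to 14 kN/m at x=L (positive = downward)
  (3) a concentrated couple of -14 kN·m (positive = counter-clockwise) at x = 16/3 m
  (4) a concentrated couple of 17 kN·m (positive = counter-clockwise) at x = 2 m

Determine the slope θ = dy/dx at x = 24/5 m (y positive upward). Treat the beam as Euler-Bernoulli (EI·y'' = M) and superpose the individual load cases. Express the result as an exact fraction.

θ(24/5) = 24433/1250000 rad

Load 1 — uniform load w=18 kN/m over full span:
  θ_1 = -wx(L-x)(L-2x)/(12EI) = -18·(24/5)·(8-(24/5))·(8-2·(24/5))/(12·2000) = 288/15625 rad
Load 2 — triangular load w₀=14 kN/m (0→w₀ over full span):
  θ_2 = -w₀(2x(L-x)(L-2x)(x+2L)+x²(L-x)²)/(120LEI) = -14·(2·(24/5)·(8-(24/5))·(8-2·(24/5))·((24/5)+2·8)+(24/5)²·(8-(24/5))²)/(120·8·2000) = 448/78125 rad
Load 3 — applied couple M₀=-14 kN·m at a=16/3 m (b=L-a=8/3):
  θ_3 = (R_Ax²/2 - M_Ax)/EI  [x≤a] with R_A=-7/3, M_A=-14/3 = ((-7/3)·(24/5)²/2 - (-14/3)·(24/5))/2000 = -7/3125 rad
Load 4 — applied couple M₀=17 kN·m at a=2 m (b=L-a=6):
  θ_4 = (R_Ax²/2 - M_Ax - M₀(x-a))/EI  [x>a] with R_A=153/64, M_A=-51/16 = ((153/64)·(24/5)²/2 - (-51/16)·(24/5) - 17·((24/5)-2))/2000 = -119/50000 rad
Superposition: θ = Σ θ_i = 24433/1250000 rad ≈ 0.019546 rad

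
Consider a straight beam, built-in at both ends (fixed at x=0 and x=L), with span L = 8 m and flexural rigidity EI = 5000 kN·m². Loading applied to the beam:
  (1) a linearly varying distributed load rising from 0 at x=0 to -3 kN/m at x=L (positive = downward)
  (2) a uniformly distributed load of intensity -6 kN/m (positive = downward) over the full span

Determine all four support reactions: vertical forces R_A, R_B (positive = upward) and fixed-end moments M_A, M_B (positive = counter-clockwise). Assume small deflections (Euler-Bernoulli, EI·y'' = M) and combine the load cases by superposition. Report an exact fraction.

Load 1 — triangular load w₀=-3 kN/m (0→w₀ over full span):
  R_A = 3w₀L/20 = 3·(-3)·8/20 = -18/5 kN
  M_A = w₀L²/30 = (-3)·8²/30 = -32/5 kN·m
  R_B = 7w₀L/20 = 7·(-3)·8/20 = -42/5 kN
  M_B = -w₀L²/20 = -(-3)·8²/20 = 48/5 kN·m
Load 2 — uniform load w=-6 kN/m over full span:
  R_A = wL/2 = (-6)·8/2 = -24 kN
  M_A = wL²/12 = (-6)·8²/12 = -32 kN·m
  R_B = wL/2 = (-6)·8/2 = -24 kN
  M_B = -wL²/12 = -(-6)·8²/12 = 32 kN·m
Superposition: R_A = -138/5 kN, M_A = -192/5 kN·m, R_B = -162/5 kN, M_B = 208/5 kN·m

R_A = -138/5 kN, M_A = -192/5 kN·m, R_B = -162/5 kN, M_B = 208/5 kN·m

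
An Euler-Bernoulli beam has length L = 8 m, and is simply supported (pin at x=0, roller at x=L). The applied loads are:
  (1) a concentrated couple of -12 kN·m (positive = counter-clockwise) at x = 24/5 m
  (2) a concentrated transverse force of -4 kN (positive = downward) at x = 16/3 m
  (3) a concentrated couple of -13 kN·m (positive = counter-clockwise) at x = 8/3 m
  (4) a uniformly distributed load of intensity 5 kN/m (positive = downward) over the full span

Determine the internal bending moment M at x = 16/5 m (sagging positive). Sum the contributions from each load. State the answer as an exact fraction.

M(16/5) = 557/15 kN·m

Load 1 — applied couple M₀=-12 kN·m at a=24/5 m (b=L-a=16/5):
  M_1 = M₀x/L  [x≤a] = (-12)·(16/5)/8 = -24/5 kN·m
Load 2 — point force P=-4 kN at a=16/3 m (b=L-a=8/3):
  M_2 = Pbx/L  [x≤a] = (-4)·(8/3)·(16/5)/8 = -64/15 kN·m
Load 3 — applied couple M₀=-13 kN·m at a=8/3 m (b=L-a=16/3):
  M_3 = M₀x/L - M₀  [x>a] = (-13)·(16/5)/8 - (-13) = 39/5 kN·m
Load 4 — uniform load w=5 kN/m over full span:
  M_4 = wx(L-x)/2 = 5·(16/5)·(8-(16/5))/2 = 192/5 kN·m
Superposition: M = Σ M_i = 557/15 kN·m ≈ 37.133333 kN·m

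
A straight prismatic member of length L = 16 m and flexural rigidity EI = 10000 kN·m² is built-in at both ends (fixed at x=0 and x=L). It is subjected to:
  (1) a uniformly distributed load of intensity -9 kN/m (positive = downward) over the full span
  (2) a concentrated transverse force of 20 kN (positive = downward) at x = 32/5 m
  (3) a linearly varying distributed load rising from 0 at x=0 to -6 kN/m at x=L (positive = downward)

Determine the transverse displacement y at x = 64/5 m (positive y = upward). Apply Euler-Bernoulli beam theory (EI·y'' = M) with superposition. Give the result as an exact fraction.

y(64/5) = 2183168/29296875 m

Load 1 — uniform load w=-9 kN/m over full span:
  y_1 = -wx²(L-x)²/(24EI) = -(-9)·(64/5)²·(16-(64/5))²/(24·10000) = 24576/390625 m
Load 2 — point force P=20 kN at a=32/5 m (b=L-a=48/5):
  y_2 = -Pa²(L-x)²(3bL-(3b+a)(L-x))/(6L³EI)  [x>a] = -20·(32/5)²·(16-(64/5))²·(3·(48/5)·16-(3·(48/5)+(32/5))·(16-(64/5)))/(6·16³·10000) = -69632/5859375 m
Load 3 — triangular load w₀=-6 kN/m (0→w₀ over full span):
  y_3 = -w₀x²(L-x)²(x+2L)/(120LEI) = -(-6)·(64/5)²·(16-(64/5))²·((64/5)+2·16)/(120·16·10000) = 229376/9765625 m
Superposition: y = Σ y_i = 2183168/29296875 m ≈ 0.074519 m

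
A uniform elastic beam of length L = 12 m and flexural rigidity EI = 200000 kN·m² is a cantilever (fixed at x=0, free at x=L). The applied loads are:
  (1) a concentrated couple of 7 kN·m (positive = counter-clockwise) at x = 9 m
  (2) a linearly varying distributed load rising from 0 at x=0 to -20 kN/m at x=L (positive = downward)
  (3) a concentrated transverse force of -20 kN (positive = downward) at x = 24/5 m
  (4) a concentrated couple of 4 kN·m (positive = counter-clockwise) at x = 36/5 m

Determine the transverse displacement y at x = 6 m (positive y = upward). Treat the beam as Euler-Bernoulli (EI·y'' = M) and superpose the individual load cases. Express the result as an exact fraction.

Load 1 — applied couple M₀=7 kN·m at a=9 m (b=L-a=3):
  y_1 = M₀x²/(2EI)  [x≤a] = 7·6²/(2·200000) = 63/100000 m
Load 2 — triangular load w₀=-20 kN/m (0→w₀ over full span):
  y_2 = (w₀Lx³/12-w₀L²x²/6-w₀x⁵/(120L))/EI = ((-20)·12·6³/12-(-20)·12²·6²/6-(-20)·6⁵/(120·12))/200000 = 3267/50000 m
Load 3 — point force P=-20 kN at a=24/5 m (b=L-a=36/5):
  y_3 = -Pa²(3x-a)/(6EI)  [x>a] = -(-20)·(24/5)²·(3·6-(24/5))/(6·200000) = 396/78125 m
Load 4 — applied couple M₀=4 kN·m at a=36/5 m (b=L-a=24/5):
  y_4 = M₀x²/(2EI)  [x≤a] = 4·6²/(2·200000) = 9/25000 m
Superposition: y = Σ y_i = 178497/2500000 m ≈ 0.071399 m

y(6) = 178497/2500000 m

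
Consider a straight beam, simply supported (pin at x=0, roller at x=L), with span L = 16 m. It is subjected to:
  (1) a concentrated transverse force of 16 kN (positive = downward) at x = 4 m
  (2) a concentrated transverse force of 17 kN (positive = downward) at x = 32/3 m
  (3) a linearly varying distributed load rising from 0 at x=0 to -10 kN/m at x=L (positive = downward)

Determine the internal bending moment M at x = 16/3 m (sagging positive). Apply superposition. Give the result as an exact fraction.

Load 1 — point force P=16 kN at a=4 m (b=L-a=12):
  M_1 = Pa(L-x)/L  [x>a] = 16·4·(16-(16/3))/16 = 128/3 kN·m
Load 2 — point force P=17 kN at a=32/3 m (b=L-a=16/3):
  M_2 = Pbx/L  [x≤a] = 17·(16/3)·(16/3)/16 = 272/9 kN·m
Load 3 — triangular load w₀=-10 kN/m (0→w₀ over full span):
  M_3 = w₀Lx/6 - w₀x³/(6L) = (-10)·16·(16/3)/6 - (-10)·(16/3)³/(6·16) = -10240/81 kN·m
Superposition: M = Σ M_i = -4336/81 kN·m ≈ -53.530864 kN·m

M(16/3) = -4336/81 kN·m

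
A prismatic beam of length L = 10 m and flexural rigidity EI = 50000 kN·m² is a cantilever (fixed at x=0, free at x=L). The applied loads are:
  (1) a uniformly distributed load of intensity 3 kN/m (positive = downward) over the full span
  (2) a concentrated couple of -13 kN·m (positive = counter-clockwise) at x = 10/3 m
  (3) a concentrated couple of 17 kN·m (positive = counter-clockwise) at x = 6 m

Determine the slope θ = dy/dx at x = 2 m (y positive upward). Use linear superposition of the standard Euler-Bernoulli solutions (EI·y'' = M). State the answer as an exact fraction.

Load 1 — uniform load w=3 kN/m over full span:
  θ_1 = -wx(x²-3Lx+3L²)/(6EI) = -3·2·(2²-3·10·2+3·10²)/(6·50000) = -61/12500 rad
Load 2 — applied couple M₀=-13 kN·m at a=10/3 m (b=L-a=20/3):
  θ_2 = M₀x/EI  [x≤a] = (-13)·2/50000 = -13/25000 rad
Load 3 — applied couple M₀=17 kN·m at a=6 m (b=L-a=4):
  θ_3 = M₀x/EI  [x≤a] = 17·2/50000 = 17/25000 rad
Superposition: θ = Σ θ_i = -59/12500 rad ≈ -0.004720 rad

θ(2) = -59/12500 rad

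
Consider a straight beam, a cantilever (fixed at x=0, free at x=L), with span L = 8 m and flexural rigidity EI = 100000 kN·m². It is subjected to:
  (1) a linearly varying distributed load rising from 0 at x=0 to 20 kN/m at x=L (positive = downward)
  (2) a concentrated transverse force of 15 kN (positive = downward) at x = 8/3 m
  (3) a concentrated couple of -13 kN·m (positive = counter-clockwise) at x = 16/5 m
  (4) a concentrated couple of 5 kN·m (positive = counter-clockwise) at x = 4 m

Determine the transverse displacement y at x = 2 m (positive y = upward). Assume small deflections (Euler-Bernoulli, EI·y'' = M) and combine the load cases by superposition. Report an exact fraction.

Load 1 — triangular load w₀=20 kN/m (0→w₀ over full span):
  y_1 = (w₀Lx³/12-w₀L²x²/6-w₀x⁵/(120L))/EI = (20·8·2³/12-20·8²·2²/6-20·2⁵/(120·8))/100000 = -1121/150000 m
Load 2 — point force P=15 kN at a=8/3 m (b=L-a=16/3):
  y_2 = -Px²(3a-x)/(6EI)  [x≤a] = -15·2²·(3·(8/3)-2)/(6·100000) = -3/5000 m
Load 3 — applied couple M₀=-13 kN·m at a=16/5 m (b=L-a=24/5):
  y_3 = M₀x²/(2EI)  [x≤a] = (-13)·2²/(2·100000) = -13/50000 m
Load 4 — applied couple M₀=5 kN·m at a=4 m (b=L-a=4):
  y_4 = M₀x²/(2EI)  [x≤a] = 5·2²/(2·100000) = 1/10000 m
Superposition: y = Σ y_i = -247/30000 m ≈ -0.008233 m

y(2) = -247/30000 m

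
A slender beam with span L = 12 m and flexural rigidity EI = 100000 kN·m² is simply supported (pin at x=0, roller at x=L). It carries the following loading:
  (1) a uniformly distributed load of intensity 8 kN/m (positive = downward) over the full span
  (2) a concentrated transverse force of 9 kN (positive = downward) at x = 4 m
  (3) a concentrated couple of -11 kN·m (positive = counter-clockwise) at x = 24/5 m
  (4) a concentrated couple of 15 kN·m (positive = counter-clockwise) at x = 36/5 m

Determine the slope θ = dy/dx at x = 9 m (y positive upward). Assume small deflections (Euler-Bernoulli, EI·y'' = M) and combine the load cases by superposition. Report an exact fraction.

θ(9) = 5773/1250000 rad

Load 1 — uniform load w=8 kN/m over full span:
  θ_1 = -w(L³-6Lx²+4x³)/(24EI) = -8·(12³-6·12·9²+4·9³)/(24·100000) = 99/25000 rad
Load 2 — point force P=9 kN at a=4 m (b=L-a=8):
  θ_2 = -Pa(2L²-6Lx+3x²+a²)/(6LEI)  [x>a] = -9·4·(2·12²-6·12·9+3·9²+4²)/(6·12·100000) = 101/200000 rad
Load 3 — applied couple M₀=-11 kN·m at a=24/5 m (b=L-a=36/5):
  θ_3 = (M₀x²/(2L)-M₀(x-a)+C₁)/EI  [x>a] with C₁=M₀(3b²-L²)/(6L)=-44/25 = ((-11)·9²/(2·12)-(-11)·(9-(24/5))+(-44/25))/100000 = 1463/20000000 rad
Load 4 — applied couple M₀=15 kN·m at a=36/5 m (b=L-a=24/5):
  θ_4 = (M₀x²/(2L)-M₀(x-a)+C₁)/EI  [x>a] with C₁=M₀(3b²-L²)/(6L)=-78/5 = (15·9²/(2·12)-15·(9-(36/5))+(-78/5))/100000 = 321/4000000 rad
Superposition: θ = Σ θ_i = 5773/1250000 rad ≈ 0.004618 rad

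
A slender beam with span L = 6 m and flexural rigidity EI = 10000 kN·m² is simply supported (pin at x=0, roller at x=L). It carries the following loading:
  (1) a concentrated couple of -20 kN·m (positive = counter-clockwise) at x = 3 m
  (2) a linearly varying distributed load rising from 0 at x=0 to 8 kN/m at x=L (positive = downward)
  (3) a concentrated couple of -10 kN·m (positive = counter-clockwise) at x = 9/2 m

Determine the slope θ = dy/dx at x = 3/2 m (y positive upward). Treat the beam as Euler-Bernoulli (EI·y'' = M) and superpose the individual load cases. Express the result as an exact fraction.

Load 1 — applied couple M₀=-20 kN·m at a=3 m (b=L-a=3):
  θ_1 = (M₀x²/(2L)+C₁)/EI  [x≤a] with C₁=M₀(3b²-L²)/(6L)=5 = ((-20)·(3/2)²/(2·6)+5)/10000 = 1/8000 rad
Load 2 — triangular load w₀=8 kN/m (0→w₀ over full span):
  θ_2 = -w₀(7L⁴-30L²x²+15x⁴)/(360LEI) = -8·(7·6⁴-30·6²·(3/2)²+15·(3/2)⁴)/(360·6·10000) = -3981/1600000 rad
Load 3 — applied couple M₀=-10 kN·m at a=9/2 m (b=L-a=3/2):
  θ_3 = (M₀x²/(2L)+C₁)/EI  [x≤a] with C₁=M₀(3b²-L²)/(6L)=65/8 = ((-10)·(3/2)²/(2·6)+(65/8))/10000 = 1/1600 rad
Superposition: θ = Σ θ_i = -2781/1600000 rad ≈ -0.001738 rad

θ(3/2) = -2781/1600000 rad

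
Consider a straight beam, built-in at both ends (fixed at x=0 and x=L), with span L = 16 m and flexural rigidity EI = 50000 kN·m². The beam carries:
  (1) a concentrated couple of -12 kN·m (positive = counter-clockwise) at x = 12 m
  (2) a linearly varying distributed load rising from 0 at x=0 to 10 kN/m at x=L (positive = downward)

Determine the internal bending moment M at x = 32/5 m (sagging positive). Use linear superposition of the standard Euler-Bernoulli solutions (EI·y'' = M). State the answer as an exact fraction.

Load 1 — applied couple M₀=-12 kN·m at a=12 m (b=L-a=4):
  M_1 = R_Ax - M_A  [x≤a] with R_A=-27/32, M_A=-15/4 = (-27/32)·(32/5) - (-15/4) = -33/20 kN·m
Load 2 — triangular load w₀=10 kN/m (0→w₀ over full span):
  M_2 = 3w₀Lx/20 - w₀L²/30 - w₀x³/(6L) = 3·10·16·(32/5)/20 - 10·16²/30 - 10·(32/5)³/(6·16) = 1024/25 kN·m
Superposition: M = Σ M_i = 3931/100 kN·m ≈ 39.310000 kN·m

M(32/5) = 3931/100 kN·m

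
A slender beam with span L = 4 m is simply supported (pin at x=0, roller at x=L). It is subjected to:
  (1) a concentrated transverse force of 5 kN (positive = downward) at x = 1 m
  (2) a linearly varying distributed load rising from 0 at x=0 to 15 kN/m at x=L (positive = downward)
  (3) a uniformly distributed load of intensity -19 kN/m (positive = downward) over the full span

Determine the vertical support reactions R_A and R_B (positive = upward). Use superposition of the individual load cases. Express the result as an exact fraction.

R_A = -97/4 kN, R_B = -67/4 kN

Load 1 — point force P=5 kN at a=1 m (b=L-a=3):
  R_A = Pb/L = 5·3/4 = 15/4 kN
  R_B = Pa/L = 5·1/4 = 5/4 kN
Load 2 — triangular load w₀=15 kN/m (0→w₀ over full span):
  R_A = w₀L/6 = 15·4/6 = 10 kN
  R_B = w₀L/3 = 15·4/3 = 20 kN
Load 3 — uniform load w=-19 kN/m over full span:
  R_A = wL/2 = (-19)·4/2 = -38 kN
  R_B = wL/2 = (-19)·4/2 = -38 kN
Superposition: R_A = -97/4 kN, R_B = -67/4 kN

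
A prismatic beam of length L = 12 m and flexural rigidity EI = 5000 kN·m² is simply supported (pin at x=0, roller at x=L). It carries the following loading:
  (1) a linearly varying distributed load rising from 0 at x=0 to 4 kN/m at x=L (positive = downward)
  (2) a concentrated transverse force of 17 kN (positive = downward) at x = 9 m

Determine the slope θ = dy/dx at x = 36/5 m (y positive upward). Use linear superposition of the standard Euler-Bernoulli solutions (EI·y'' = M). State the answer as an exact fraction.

Load 1 — triangular load w₀=4 kN/m (0→w₀ over full span):
  θ_1 = -w₀(7L⁴-30L²x²+15x⁴)/(360LEI) = -4·(7·12⁴-30·12²·(36/5)²+15·(36/5)⁴)/(360·12·5000) = 2784/390625 rad
Load 2 — point force P=17 kN at a=9 m (b=L-a=3):
  θ_2 = -Pb(L²-b²-3x²)/(6LEI)  [x≤a] = -17·3·(12²-3²-3·(36/5)²)/(6·12·5000) = 2907/1000000 rad
Superposition: θ = Σ θ_i = 250851/25000000 rad ≈ 0.010034 rad

θ(36/5) = 250851/25000000 rad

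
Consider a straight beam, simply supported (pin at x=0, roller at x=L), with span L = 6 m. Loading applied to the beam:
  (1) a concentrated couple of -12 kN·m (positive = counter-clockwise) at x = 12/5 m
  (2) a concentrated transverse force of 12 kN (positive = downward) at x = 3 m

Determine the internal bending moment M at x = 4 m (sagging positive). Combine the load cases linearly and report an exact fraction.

M(4) = 16 kN·m

Load 1 — applied couple M₀=-12 kN·m at a=12/5 m (b=L-a=18/5):
  M_1 = M₀x/L - M₀  [x>a] = (-12)·4/6 - (-12) = 4 kN·m
Load 2 — point force P=12 kN at a=3 m (b=L-a=3):
  M_2 = Pa(L-x)/L  [x>a] = 12·3·(6-4)/6 = 12 kN·m
Superposition: M = Σ M_i = 16 kN·m ≈ 16.000000 kN·m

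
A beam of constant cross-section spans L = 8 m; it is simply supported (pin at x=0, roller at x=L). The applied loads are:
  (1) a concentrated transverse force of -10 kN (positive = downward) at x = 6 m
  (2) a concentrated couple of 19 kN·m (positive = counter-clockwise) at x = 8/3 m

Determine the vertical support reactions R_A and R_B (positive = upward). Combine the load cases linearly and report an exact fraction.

Load 1 — point force P=-10 kN at a=6 m (b=L-a=2):
  R_A = Pb/L = (-10)·2/8 = -5/2 kN
  R_B = Pa/L = (-10)·6/8 = -15/2 kN
Load 2 — applied couple M₀=19 kN·m at a=8/3 m (b=L-a=16/3):
  R_A = M₀/L = 19/8 kN
  R_B = -M₀/L = -19/8 kN
Superposition: R_A = -1/8 kN, R_B = -79/8 kN

R_A = -1/8 kN, R_B = -79/8 kN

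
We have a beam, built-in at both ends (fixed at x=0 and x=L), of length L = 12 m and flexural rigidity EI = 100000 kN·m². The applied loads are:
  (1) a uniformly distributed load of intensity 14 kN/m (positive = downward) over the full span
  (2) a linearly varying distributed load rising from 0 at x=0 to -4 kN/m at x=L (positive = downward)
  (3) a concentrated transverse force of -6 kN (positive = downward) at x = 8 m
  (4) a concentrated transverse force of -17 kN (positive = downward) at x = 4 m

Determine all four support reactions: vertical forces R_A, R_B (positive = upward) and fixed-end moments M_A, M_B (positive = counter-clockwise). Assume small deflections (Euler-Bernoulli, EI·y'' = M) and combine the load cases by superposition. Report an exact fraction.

Load 1 — uniform load w=14 kN/m over full span:
  R_A = wL/2 = 14·12/2 = 84 kN
  M_A = wL²/12 = 14·12²/12 = 168 kN·m
  R_B = wL/2 = 14·12/2 = 84 kN
  M_B = -wL²/12 = -14·12²/12 = -168 kN·m
Load 2 — triangular load w₀=-4 kN/m (0→w₀ over full span):
  R_A = 3w₀L/20 = 3·(-4)·12/20 = -36/5 kN
  M_A = w₀L²/30 = (-4)·12²/30 = -96/5 kN·m
  R_B = 7w₀L/20 = 7·(-4)·12/20 = -84/5 kN
  M_B = -w₀L²/20 = -(-4)·12²/20 = 144/5 kN·m
Load 3 — point force P=-6 kN at a=8 m (b=L-a=4):
  R_A = Pb²(3a+b)/L³ = (-6)·4²·(3·8+4)/12³ = -14/9 kN
  M_A = Pab²/L² = (-6)·8·4²/12² = -16/3 kN·m
  R_B = Pa²(a+3b)/L³ = (-6)·8²·(8+3·4)/12³ = -40/9 kN
  M_B = -Pa²b/L² = -(-6)·8²·4/12² = 32/3 kN·m
Load 4 — point force P=-17 kN at a=4 m (b=L-a=8):
  R_A = Pb²(3a+b)/L³ = (-17)·8²·(3·4+8)/12³ = -340/27 kN
  M_A = Pab²/L² = (-17)·4·8²/12² = -272/9 kN·m
  R_B = Pa²(a+3b)/L³ = (-17)·4²·(4+3·8)/12³ = -119/27 kN
  M_B = -Pa²b/L² = -(-17)·4²·8/12² = 136/9 kN·m
Superposition: R_A = 8458/135 kN, M_A = 5096/45 kN·m, R_B = 7877/135 kN, M_B = -5104/45 kN·m

R_A = 8458/135 kN, M_A = 5096/45 kN·m, R_B = 7877/135 kN, M_B = -5104/45 kN·m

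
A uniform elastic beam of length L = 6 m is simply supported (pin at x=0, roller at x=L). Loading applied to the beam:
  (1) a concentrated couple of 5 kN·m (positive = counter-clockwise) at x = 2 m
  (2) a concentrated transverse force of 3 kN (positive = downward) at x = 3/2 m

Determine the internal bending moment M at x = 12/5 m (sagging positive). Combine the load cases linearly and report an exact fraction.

M(12/5) = -3/10 kN·m

Load 1 — applied couple M₀=5 kN·m at a=2 m (b=L-a=4):
  M_1 = M₀x/L - M₀  [x>a] = 5·(12/5)/6 - 5 = -3 kN·m
Load 2 — point force P=3 kN at a=3/2 m (b=L-a=9/2):
  M_2 = Pa(L-x)/L  [x>a] = 3·(3/2)·(6-(12/5))/6 = 27/10 kN·m
Superposition: M = Σ M_i = -3/10 kN·m ≈ -0.300000 kN·m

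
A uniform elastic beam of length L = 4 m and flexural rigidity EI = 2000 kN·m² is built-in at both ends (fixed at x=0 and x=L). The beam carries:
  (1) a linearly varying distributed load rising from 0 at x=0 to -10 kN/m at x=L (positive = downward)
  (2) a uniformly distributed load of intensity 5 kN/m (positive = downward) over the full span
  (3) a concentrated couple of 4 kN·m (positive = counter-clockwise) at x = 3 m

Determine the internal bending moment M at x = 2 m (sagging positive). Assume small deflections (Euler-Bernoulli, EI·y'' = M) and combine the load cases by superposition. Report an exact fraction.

M(2) = 1 kN·m

Load 1 — triangular load w₀=-10 kN/m (0→w₀ over full span):
  M_1 = 3w₀Lx/20 - w₀L²/30 - w₀x³/(6L) = 3·(-10)·4·2/20 - (-10)·4²/30 - (-10)·2³/(6·4) = -10/3 kN·m
Load 2 — uniform load w=5 kN/m over full span:
  M_2 = wLx/2 - wL²/12 - wx²/2 = 5·4·2/2 - 5·4²/12 - 5·2²/2 = 10/3 kN·m
Load 3 — applied couple M₀=4 kN·m at a=3 m (b=L-a=1):
  M_3 = R_Ax - M_A  [x≤a] with R_A=9/8, M_A=5/4 = (9/8)·2 - (5/4) = 1 kN·m
Superposition: M = Σ M_i = 1 kN·m ≈ 1.000000 kN·m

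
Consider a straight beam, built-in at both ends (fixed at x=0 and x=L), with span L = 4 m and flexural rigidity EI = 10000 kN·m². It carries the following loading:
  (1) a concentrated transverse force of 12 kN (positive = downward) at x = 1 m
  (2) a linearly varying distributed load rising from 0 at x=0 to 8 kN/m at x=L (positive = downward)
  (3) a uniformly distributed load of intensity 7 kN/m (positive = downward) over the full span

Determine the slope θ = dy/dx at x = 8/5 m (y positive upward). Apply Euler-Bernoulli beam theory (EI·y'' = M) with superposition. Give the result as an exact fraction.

θ(8/5) = -118/390625 rad

Load 1 — point force P=12 kN at a=1 m (b=L-a=3):
  θ_1 = Pa²(L-x)(2bL-(3b+a)(L-x))/(2L³EI)  [x>a] = 12·1²·(4-(8/5))·(2·3·4-(3·3+1)·(4-(8/5)))/(2·4³·10000) = 0 rad
Load 2 — triangular load w₀=8 kN/m (0→w₀ over full span):
  θ_2 = -w₀(2x(L-x)(L-2x)(x+2L)+x²(L-x)²)/(120LEI) = -8·(2·(8/5)·(4-(8/5))·(4-2·(8/5))·((8/5)+2·4)+(8/5)²·(4-(8/5))²)/(120·4·10000) = -48/390625 rad
Load 3 — uniform load w=7 kN/m over full span:
  θ_3 = -wx(L-x)(L-2x)/(12EI) = -7·(8/5)·(4-(8/5))·(4-2·(8/5))/(12·10000) = -14/78125 rad
Superposition: θ = Σ θ_i = -118/390625 rad ≈ -0.000302 rad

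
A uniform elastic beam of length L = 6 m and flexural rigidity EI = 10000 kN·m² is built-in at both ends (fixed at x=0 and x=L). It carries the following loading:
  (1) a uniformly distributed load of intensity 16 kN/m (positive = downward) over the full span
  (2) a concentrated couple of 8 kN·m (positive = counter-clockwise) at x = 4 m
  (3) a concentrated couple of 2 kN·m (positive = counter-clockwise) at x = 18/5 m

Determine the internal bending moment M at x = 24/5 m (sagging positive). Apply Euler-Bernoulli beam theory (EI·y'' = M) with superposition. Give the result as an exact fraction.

Load 1 — uniform load w=16 kN/m over full span:
  M_1 = wLx/2 - wL²/12 - wx²/2 = 16·6·(24/5)/2 - 16·6²/12 - 16·(24/5)²/2 = -48/25 kN·m
Load 2 — applied couple M₀=8 kN·m at a=4 m (b=L-a=2):
  M_2 = R_Ax - M_A - M₀  [x>a] with R_A=16/9, M_A=8/3 = (16/9)·(24/5) - (8/3) - 8 = -32/15 kN·m
Load 3 — applied couple M₀=2 kN·m at a=18/5 m (b=L-a=12/5):
  M_3 = R_Ax - M_A - M₀  [x>a] with R_A=12/25, M_A=16/25 = (12/25)·(24/5) - (16/25) - 2 = -42/125 kN·m
Superposition: M = Σ M_i = -1646/375 kN·m ≈ -4.389333 kN·m

M(24/5) = -1646/375 kN·m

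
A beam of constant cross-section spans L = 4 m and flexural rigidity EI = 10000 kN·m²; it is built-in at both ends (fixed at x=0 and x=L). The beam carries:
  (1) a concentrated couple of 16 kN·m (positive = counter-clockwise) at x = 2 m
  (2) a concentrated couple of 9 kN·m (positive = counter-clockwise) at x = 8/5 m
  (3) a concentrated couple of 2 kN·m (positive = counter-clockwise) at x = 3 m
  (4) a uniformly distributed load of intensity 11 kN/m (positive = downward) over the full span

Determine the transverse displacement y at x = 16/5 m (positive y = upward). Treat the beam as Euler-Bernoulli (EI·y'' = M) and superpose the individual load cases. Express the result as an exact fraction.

y(16/5) = -16487/93750000 m

Load 1 — applied couple M₀=16 kN·m at a=2 m (b=L-a=2):
  y_1 = (R_Ax³/6 - M_Ax²/2 - M₀(x-a)²/2)/EI  [x>a] with R_A=6, M_A=4 = (6·(16/5)³/6 - 4·(16/5)²/2 - 16·((16/5)-2)²/2)/10000 = 6/78125 m
Load 2 — applied couple M₀=9 kN·m at a=8/5 m (b=L-a=12/5):
  y_2 = (R_Ax³/6 - M_Ax²/2 - M₀(x-a)²/2)/EI  [x>a] with R_A=81/25, M_A=27/25 = ((81/25)·(16/5)³/6 - (27/25)·(16/5)²/2 - 9·((16/5)-(8/5))²/2)/10000 = 126/1953125 m
Load 3 — applied couple M₀=2 kN·m at a=3 m (b=L-a=1):
  y_3 = (R_Ax³/6 - M_Ax²/2 - M₀(x-a)²/2)/EI  [x>a] with R_A=9/16, M_A=5/8 = ((9/16)·(16/5)³/6 - (5/8)·(16/5)²/2 - 2·((16/5)-3)²/2)/10000 = -21/1250000 m
Load 4 — uniform load w=11 kN/m over full span:
  y_4 = -wx²(L-x)²/(24EI) = -11·(16/5)²·(4-(16/5))²/(24·10000) = -352/1171875 m
Superposition: y = Σ y_i = -16487/93750000 m ≈ -0.000176 m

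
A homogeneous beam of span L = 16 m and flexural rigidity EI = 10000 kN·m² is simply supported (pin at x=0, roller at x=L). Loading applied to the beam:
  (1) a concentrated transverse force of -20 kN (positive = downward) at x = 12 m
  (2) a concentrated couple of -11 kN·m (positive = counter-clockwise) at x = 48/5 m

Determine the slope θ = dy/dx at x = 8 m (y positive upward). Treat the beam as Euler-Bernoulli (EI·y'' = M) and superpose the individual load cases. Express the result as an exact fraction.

θ(8) = 1247/375000 rad

Load 1 — point force P=-20 kN at a=12 m (b=L-a=4):
  θ_1 = -Pb(L²-b²-3x²)/(6LEI)  [x≤a] = -(-20)·4·(16²-4²-3·8²)/(6·16·10000) = 1/250 rad
Load 2 — applied couple M₀=-11 kN·m at a=48/5 m (b=L-a=32/5):
  θ_2 = (M₀x²/(2L)+C₁)/EI  [x≤a] with C₁=M₀(3b²-L²)/(6L)=1144/75 = ((-11)·8²/(2·16)+(1144/75))/10000 = -253/375000 rad
Superposition: θ = Σ θ_i = 1247/375000 rad ≈ 0.003325 rad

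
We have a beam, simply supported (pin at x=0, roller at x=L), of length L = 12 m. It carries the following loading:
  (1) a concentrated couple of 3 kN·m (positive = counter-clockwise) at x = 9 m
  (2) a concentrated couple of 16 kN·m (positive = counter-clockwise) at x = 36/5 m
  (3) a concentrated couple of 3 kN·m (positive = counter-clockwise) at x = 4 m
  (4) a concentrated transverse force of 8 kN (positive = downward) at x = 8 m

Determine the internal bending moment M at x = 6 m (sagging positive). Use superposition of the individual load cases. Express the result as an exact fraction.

M(6) = 24 kN·m

Load 1 — applied couple M₀=3 kN·m at a=9 m (b=L-a=3):
  M_1 = M₀x/L  [x≤a] = 3·6/12 = 3/2 kN·m
Load 2 — applied couple M₀=16 kN·m at a=36/5 m (b=L-a=24/5):
  M_2 = M₀x/L  [x≤a] = 16·6/12 = 8 kN·m
Load 3 — applied couple M₀=3 kN·m at a=4 m (b=L-a=8):
  M_3 = M₀x/L - M₀  [x>a] = 3·6/12 - 3 = -3/2 kN·m
Load 4 — point force P=8 kN at a=8 m (b=L-a=4):
  M_4 = Pbx/L  [x≤a] = 8·4·6/12 = 16 kN·m
Superposition: M = Σ M_i = 24 kN·m ≈ 24.000000 kN·m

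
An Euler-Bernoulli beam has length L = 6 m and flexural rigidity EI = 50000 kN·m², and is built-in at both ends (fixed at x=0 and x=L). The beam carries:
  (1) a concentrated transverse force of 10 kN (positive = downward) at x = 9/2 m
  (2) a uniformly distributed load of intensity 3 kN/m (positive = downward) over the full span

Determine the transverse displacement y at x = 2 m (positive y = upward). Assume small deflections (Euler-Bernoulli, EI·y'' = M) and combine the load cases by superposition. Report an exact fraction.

Load 1 — point force P=10 kN at a=9/2 m (b=L-a=3/2):
  y_1 = -Pb²x²(3aL-(3a+b)x)/(6L³EI)  [x≤a] = -10·(3/2)²·2²·(3·(9/2)·6-(3·(9/2)+(3/2))·2)/(6·6³·50000) = -17/240000 m
Load 2 — uniform load w=3 kN/m over full span:
  y_2 = -wx²(L-x)²/(24EI) = -3·2²·(6-2)²/(24·50000) = -1/6250 m
Superposition: y = Σ y_i = -277/1200000 m ≈ -0.000231 m

y(2) = -277/1200000 m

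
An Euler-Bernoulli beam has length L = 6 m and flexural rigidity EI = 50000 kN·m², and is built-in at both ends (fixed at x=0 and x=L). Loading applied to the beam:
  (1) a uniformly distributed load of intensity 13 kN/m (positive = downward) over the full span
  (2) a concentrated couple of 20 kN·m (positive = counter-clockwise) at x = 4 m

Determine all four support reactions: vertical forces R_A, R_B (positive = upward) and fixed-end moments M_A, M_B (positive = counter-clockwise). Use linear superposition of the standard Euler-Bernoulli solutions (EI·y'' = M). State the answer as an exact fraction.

Load 1 — uniform load w=13 kN/m over full span:
  R_A = wL/2 = 13·6/2 = 39 kN
  M_A = wL²/12 = 13·6²/12 = 39 kN·m
  R_B = wL/2 = 13·6/2 = 39 kN
  M_B = -wL²/12 = -13·6²/12 = -39 kN·m
Load 2 — applied couple M₀=20 kN·m at a=4 m (b=L-a=2):
  R_A = 6M₀ab/L³ = 6·20·4·2/6³ = 40/9 kN
  M_A = M₀b(2a-b)/L² = 20·2·(2·4-2)/6² = 20/3 kN·m
  R_B = -6M₀ab/L³ = -6·20·4·2/6³ = -40/9 kN
  M_B = M₀a(2b-a)/L² = 20·4·(2·2-4)/6² = 0 kN·m
Superposition: R_A = 391/9 kN, M_A = 137/3 kN·m, R_B = 311/9 kN, M_B = -39 kN·m

R_A = 391/9 kN, M_A = 137/3 kN·m, R_B = 311/9 kN, M_B = -39 kN·m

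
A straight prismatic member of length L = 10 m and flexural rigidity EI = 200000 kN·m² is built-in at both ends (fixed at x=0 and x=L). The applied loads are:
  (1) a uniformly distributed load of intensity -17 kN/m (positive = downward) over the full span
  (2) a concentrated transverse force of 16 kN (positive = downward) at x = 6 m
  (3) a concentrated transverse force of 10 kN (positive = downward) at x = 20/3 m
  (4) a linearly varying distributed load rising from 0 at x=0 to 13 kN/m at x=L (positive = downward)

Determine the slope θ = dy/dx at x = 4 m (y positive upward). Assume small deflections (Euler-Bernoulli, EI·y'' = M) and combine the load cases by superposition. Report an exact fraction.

θ(4) = 1621/28125000 rad

Load 1 — uniform load w=-17 kN/m over full span:
  θ_1 = -wx(L-x)(L-2x)/(12EI) = -(-17)·4·(10-4)·(10-2·4)/(12·200000) = 17/50000 rad
Load 2 — point force P=16 kN at a=6 m (b=L-a=4):
  θ_2 = -Pb²x(2aL-(3a+b)x)/(2L³EI)  [x≤a] = -16·4²·4·(2·6·10-(3·6+4)·4)/(2·10³·200000) = -32/390625 rad
Load 3 — point force P=10 kN at a=20/3 m (b=L-a=10/3):
  θ_3 = -Pb²x(2aL-(3a+b)x)/(2L³EI)  [x≤a] = -10·(10/3)²·4·(2·(20/3)·10-(3·(20/3)+(10/3))·4)/(2·10³·200000) = -1/22500 rad
Load 4 — triangular load w₀=13 kN/m (0→w₀ over full span):
  θ_4 = -w₀(2x(L-x)(L-2x)(x+2L)+x²(L-x)²)/(120LEI) = -13·(2·4·(10-4)·(10-2·4)·(4+2·10)+4²·(10-4)²)/(120·10·200000) = -39/250000 rad
Superposition: θ = Σ θ_i = 1621/28125000 rad ≈ 0.000058 rad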